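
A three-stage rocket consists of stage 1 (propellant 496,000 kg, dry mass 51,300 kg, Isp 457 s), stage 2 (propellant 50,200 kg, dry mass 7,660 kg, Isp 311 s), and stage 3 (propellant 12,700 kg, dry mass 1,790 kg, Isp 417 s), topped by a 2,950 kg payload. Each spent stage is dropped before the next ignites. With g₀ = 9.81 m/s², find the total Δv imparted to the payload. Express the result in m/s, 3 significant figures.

Δv ≈ 15800 m/s

Ignition mass of stage 1 = 496,000+51,300 + 50,200+7,660 + 12,700+1,790 + 2,950 = 622,600 kg.
Stage 1: m₀ = 622,600 kg, m_f = 622,600 − 496,000 = 126,600 kg; Δv = 457×9.81×ln(4.918) = 4483.2×1.5929 ≈ 7141 m/s.
Stage 2: m₀ = 75,300 kg, m_f = 75,300 − 50,200 = 25,100 kg; Δv = 311×9.81×ln(3) = 3050.9×1.0986 ≈ 3352 m/s.
Stage 3: m₀ = 17,440 kg, m_f = 17,440 − 12,700 = 4,740 kg; Δv = 417×9.81×ln(3.679) = 4090.8×1.3027 ≈ 5329 m/s.
Total Δv = 7141 + 3352 + 5329 = 15822 m/s.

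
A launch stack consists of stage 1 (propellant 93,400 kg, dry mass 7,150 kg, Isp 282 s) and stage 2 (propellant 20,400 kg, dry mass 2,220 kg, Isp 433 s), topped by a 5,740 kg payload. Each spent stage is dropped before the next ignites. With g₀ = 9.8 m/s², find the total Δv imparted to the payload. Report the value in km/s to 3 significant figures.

Ignition mass of stage 1 = 93,400+7,150 + 20,400+2,220 + 5,740 = 128,910 kg.
Stage 1: m₀ = 128,910 kg, m_f = 128,910 − 93,400 = 35,510 kg; Δv = 282×9.8×ln(3.63) = 2763.6×1.2893 ≈ 3563 m/s.
Stage 2: m₀ = 28,360 kg, m_f = 28,360 − 20,400 = 7,960 kg; Δv = 433×9.8×ln(3.563) = 4243.4×1.2706 ≈ 5391 m/s.
Total Δv = 3563 + 5391 = 8954 m/s.

Δv ≈ 8.95 km/s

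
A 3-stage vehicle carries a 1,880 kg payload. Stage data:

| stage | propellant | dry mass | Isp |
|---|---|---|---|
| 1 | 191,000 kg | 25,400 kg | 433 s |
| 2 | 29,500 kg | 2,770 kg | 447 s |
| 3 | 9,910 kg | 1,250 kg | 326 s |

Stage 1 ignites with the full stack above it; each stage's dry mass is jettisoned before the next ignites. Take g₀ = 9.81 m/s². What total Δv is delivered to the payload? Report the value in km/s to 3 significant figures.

Ignition mass of stage 1 = 191,000+25,400 + 29,500+2,770 + 9,910+1,250 + 1,880 = 261,710 kg.
Stage 1: m₀ = 261,710 kg, m_f = 261,710 − 191,000 = 70,710 kg; Δv = 433×9.81×ln(3.701) = 4247.7×1.3087 ≈ 5559 m/s.
Stage 2: m₀ = 45,310 kg, m_f = 45,310 − 29,500 = 15,810 kg; Δv = 447×9.81×ln(2.866) = 4385.1×1.0529 ≈ 4617 m/s.
Stage 3: m₀ = 13,040 kg, m_f = 13,040 − 9,910 = 3,130 kg; Δv = 326×9.81×ln(4.166) = 3198.1×1.4270 ≈ 4564 m/s.
Total Δv = 5559 + 4617 + 4564 = 14740 m/s.

Δv ≈ 14.7 km/s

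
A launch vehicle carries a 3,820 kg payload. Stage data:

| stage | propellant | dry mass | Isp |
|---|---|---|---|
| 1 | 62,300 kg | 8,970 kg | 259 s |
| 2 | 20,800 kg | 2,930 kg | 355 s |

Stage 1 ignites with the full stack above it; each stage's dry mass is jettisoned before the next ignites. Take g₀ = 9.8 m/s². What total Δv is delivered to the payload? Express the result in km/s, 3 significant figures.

Ignition mass of stage 1 = 62,300+8,970 + 20,800+2,930 + 3,820 = 98,820 kg.
Stage 1: m₀ = 98,820 kg, m_f = 98,820 − 62,300 = 36,520 kg; Δv = 259×9.8×ln(2.706) = 2538.2×0.9954 ≈ 2527 m/s.
Stage 2: m₀ = 27,550 kg, m_f = 27,550 − 20,800 = 6,750 kg; Δv = 355×9.8×ln(4.081) = 3479.0×1.4065 ≈ 4893 m/s.
Total Δv = 2527 + 4893 = 7420 m/s.

Δv ≈ 7.42 km/s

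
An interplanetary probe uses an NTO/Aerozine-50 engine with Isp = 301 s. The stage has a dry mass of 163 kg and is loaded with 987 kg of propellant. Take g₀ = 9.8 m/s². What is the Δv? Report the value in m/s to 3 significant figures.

Δv ≈ 5760 m/s

v_e = Isp · g₀ = 301 × 9.8 = 2949.8 m/s.
m₀ = m_dry + m_prop = 163 + 987 = 1,150 kg.
By the Tsiolkovsky rocket equation, Δv = v_e · ln(m₀/m_f) = 2949.8 × ln(7.055) = 2949.8 × 1.9538 ≈ 5763.2 m/s.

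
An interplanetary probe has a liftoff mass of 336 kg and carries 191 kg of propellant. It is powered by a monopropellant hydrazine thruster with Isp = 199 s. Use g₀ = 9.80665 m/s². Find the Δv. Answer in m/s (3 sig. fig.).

v_e = Isp · g₀ = 199 × 9.80665 = 1951.5 m/s.
m_f = m₀ − m_prop = 336 − 191 = 145 kg.
Δv = v_e · ln(m₀/m_f) = 1951.5 × ln(2.317) = 1951.5 × 0.8404 ≈ 1640.0 m/s.

Δv ≈ 1640 m/s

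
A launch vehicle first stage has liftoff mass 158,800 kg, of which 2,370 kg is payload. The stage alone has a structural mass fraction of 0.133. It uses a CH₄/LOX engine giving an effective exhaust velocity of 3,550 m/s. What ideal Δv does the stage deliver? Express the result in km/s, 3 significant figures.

Δv ≈ 6.83 km/s

Stage wet mass = m₀ − payload = 158,800 − 2,370 = 156,430 kg.
Stage dry mass = ε × stage wet mass = 0.133 × 156,430 = 20,805.2 kg.
Burnout mass m_f = stage dry + payload = 20,805.2 + 2,370 = 23,175.2 kg.
By the Tsiolkovsky rocket equation, Δv = v_e · ln(158,800/23,175.2) = 3550.0 × ln(6.852) = 3550.0 × 1.9246 ≈ 6832 m/s.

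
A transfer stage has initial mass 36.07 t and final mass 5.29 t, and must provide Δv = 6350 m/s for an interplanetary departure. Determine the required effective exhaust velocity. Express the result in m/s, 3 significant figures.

v_e ≈ 3310 m/s

ln(m₀/m_f) = ln(36070/5290) = ln(6.819) = 1.9196.
Rocket equation: v_e = Δv / ln(m₀/m_f) = 6350 / 1.9196 = 3307.9 m/s.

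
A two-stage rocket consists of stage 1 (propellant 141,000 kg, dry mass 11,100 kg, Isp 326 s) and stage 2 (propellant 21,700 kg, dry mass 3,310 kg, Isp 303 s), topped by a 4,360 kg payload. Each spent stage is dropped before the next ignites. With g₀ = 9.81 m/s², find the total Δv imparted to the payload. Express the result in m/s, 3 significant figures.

Ignition mass of stage 1 = 141,000+11,100 + 21,700+3,310 + 4,360 = 181,470 kg.
Stage 1: m₀ = 181,470 kg, m_f = 181,470 − 141,000 = 40,470 kg; Δv = 326×9.81×ln(4.484) = 3198.1×1.5005 ≈ 4799 m/s.
Stage 2: m₀ = 29,370 kg, m_f = 29,370 − 21,700 = 7,670 kg; Δv = 303×9.81×ln(3.829) = 2972.4×1.3427 ≈ 3991 m/s.
Total Δv = 4799 + 3991 = 8790 m/s.

Δv ≈ 8790 m/s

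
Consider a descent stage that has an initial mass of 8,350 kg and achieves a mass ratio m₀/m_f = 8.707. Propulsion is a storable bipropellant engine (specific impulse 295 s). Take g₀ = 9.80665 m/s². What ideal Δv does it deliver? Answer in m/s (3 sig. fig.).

Δv ≈ 6260 m/s

v_e = Isp · g₀ = 295 × 9.80665 = 2893.0 m/s.
Δv = v_e · ln(8.707) = 2893.0 × 2.1641 ≈ 6260.7 m/s.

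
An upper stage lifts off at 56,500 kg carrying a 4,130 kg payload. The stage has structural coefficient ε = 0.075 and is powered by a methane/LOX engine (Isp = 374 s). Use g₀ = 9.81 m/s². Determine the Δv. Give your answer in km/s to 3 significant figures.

Δv ≈ 7.15 km/s

Stage wet mass = m₀ − payload = 56,500 − 4,130 = 52,370 kg.
Stage dry mass = ε × stage wet mass = 0.075 × 52,370 = 3,927.75 kg.
Burnout mass m_f = stage dry + payload = 3,927.75 + 4,130 = 8,057.75 kg.
v_e = Isp · g₀ = 374 × 9.81 = 3668.9 m/s.
From the ideal rocket equation, Δv = v_e · ln(56,500/8,057.75) = 3668.9 × ln(7.012) = 3668.9 × 1.9476 ≈ 7146 m/s.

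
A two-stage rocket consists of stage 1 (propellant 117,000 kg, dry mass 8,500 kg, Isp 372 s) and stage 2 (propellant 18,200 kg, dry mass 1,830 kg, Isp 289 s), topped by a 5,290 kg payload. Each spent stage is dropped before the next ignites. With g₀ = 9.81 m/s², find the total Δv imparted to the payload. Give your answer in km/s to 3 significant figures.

Ignition mass of stage 1 = 117,000+8,500 + 18,200+1,830 + 5,290 = 150,820 kg.
Stage 1: m₀ = 150,820 kg, m_f = 150,820 − 117,000 = 33,820 kg; Δv = 372×9.81×ln(4.459) = 3649.3×1.4950 ≈ 5456 m/s.
Stage 2: m₀ = 25,320 kg, m_f = 25,320 − 18,200 = 7,120 kg; Δv = 289×9.81×ln(3.556) = 2835.1×1.2687 ≈ 3597 m/s.
Total Δv = 5456 + 3597 = 9053 m/s.

Δv ≈ 9.05 km/s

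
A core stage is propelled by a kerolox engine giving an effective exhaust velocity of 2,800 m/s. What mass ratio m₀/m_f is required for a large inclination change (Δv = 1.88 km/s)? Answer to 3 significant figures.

Rocket equation: m₀/m_f = exp(Δv / v_e) = exp(1880 / 2800.0) = exp(0.6714) = 1.9570.

mass ratio ≈ 1.96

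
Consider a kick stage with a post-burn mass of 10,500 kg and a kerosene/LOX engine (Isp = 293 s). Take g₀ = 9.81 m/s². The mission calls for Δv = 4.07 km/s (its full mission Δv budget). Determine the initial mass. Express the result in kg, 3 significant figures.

v_e = Isp · g₀ = 293 × 9.81 = 2874.3 m/s.
By the Tsiolkovsky rocket equation, m₀/m_f = exp(Δv / v_e) = exp(4070 / 2874.3) = exp(1.4160) = 4.1205.
m₀ = m_f × 4.1205 = 10,500 × 4.1205 = 43,265.3 kg.

initial mass ≈ 43300 kg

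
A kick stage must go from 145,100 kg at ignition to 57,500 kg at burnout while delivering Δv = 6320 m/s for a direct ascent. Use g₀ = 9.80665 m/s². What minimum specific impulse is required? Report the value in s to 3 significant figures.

Isp ≈ 696 s

ln(m₀/m_f) = ln(145100/57500) = ln(2.523) = 0.9256.
By the Tsiolkovsky rocket equation, v_e = Δv / ln(m₀/m_f) = 6320 / 0.9256 = 6827.7 m/s.
Isp = v_e / g₀ = 6827.7 / 9.80665 = 696.2 s.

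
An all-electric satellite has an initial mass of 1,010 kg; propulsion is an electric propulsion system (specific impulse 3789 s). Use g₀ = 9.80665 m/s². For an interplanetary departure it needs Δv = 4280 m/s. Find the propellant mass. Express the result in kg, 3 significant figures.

v_e = Isp · g₀ = 3789 × 9.80665 = 37157.4 m/s.
m₀/m_f = exp(Δv / v_e) = exp(4280 / 37157.4) = exp(0.1152) = 1.1221.
m_f = 1,010 / 1.1221 = 900.098 kg, so propellant = m₀ − m_f = 1,010 − 900.098 = 109.902 kg.

propellant mass ≈ 110 kg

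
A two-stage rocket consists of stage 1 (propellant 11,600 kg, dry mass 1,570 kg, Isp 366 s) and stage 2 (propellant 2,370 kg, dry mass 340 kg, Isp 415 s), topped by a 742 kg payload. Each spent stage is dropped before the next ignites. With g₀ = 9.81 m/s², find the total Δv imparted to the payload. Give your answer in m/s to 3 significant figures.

Δv ≈ 9020 m/s

Ignition mass of stage 1 = 11,600+1,570 + 2,370+340 + 742 = 16,622 kg.
Stage 1: m₀ = 16,622 kg, m_f = 16,622 − 11,600 = 5,022 kg; Δv = 366×9.81×ln(3.31) = 3590.5×1.1969 ≈ 4297 m/s.
Stage 2: m₀ = 3,452 kg, m_f = 3,452 − 2,370 = 1,082 kg; Δv = 415×9.81×ln(3.19) = 4071.2×1.1601 ≈ 4723 m/s.
Total Δv = 4297 + 4723 = 9020 m/s.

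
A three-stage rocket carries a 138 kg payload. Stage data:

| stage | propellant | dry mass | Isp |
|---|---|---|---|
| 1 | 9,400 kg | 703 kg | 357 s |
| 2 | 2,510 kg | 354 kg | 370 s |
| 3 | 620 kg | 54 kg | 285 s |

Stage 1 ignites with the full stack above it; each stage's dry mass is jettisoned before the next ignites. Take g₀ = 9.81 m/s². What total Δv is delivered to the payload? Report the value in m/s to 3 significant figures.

Ignition mass of stage 1 = 9,400+703 + 2,510+354 + 620+54 + 138 = 13,779 kg.
Stage 1: m₀ = 13,779 kg, m_f = 13,779 − 9,400 = 4,379 kg; Δv = 357×9.81×ln(3.147) = 3502.2×1.1463 ≈ 4015 m/s.
Stage 2: m₀ = 3,676 kg, m_f = 3,676 − 2,510 = 1,166 kg; Δv = 370×9.81×ln(3.153) = 3629.7×1.1482 ≈ 4168 m/s.
Stage 3: m₀ = 812 kg, m_f = 812 − 620 = 192 kg; Δv = 285×9.81×ln(4.229) = 2795.9×1.4420 ≈ 4032 m/s.
Total Δv = 4015 + 4168 + 4032 = 12215 m/s.

Δv ≈ 12200 m/s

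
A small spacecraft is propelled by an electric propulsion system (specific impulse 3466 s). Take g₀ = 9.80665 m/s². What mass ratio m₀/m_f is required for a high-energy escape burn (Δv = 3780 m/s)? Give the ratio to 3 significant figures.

mass ratio ≈ 1.12

v_e = Isp · g₀ = 3466 × 9.80665 = 33989.8 m/s.
By the Tsiolkovsky rocket equation, m₀/m_f = exp(Δv / v_e) = exp(3780 / 33989.8) = exp(0.1112) = 1.1176.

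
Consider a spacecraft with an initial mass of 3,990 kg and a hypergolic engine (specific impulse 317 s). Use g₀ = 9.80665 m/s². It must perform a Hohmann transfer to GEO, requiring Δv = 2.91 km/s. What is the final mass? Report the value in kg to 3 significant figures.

final mass ≈ 1560 kg

v_e = Isp · g₀ = 317 × 9.80665 = 3108.7 m/s.
m₀/m_f = exp(Δv / v_e) = exp(2910 / 3108.7) = exp(0.9361) = 2.5500.
m_f = m₀ / 2.5500 = 3,990 / 2.5500 = 1,564.71 kg.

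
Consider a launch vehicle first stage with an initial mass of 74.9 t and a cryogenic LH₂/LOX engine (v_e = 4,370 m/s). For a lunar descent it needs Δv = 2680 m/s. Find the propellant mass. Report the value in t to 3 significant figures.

propellant mass ≈ 34.3 t

Rocket equation: m₀/m_f = exp(Δv / v_e) = exp(2680 / 4370.0) = exp(0.6133) = 1.8465.
m_f = 74.9 / 1.8465 = 40.5632 t, so propellant = m₀ − m_f = 74.9 − 40.5632 = 34.3368 t.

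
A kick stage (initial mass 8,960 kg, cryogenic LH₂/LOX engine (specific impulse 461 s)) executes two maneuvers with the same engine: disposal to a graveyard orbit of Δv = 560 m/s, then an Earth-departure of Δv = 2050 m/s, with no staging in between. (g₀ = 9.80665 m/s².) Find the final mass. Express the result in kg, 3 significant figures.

final mass ≈ 5030 kg

v_e = Isp · g₀ = 461 × 9.80665 = 4520.9 m/s.
After the first burn: m = 8960 × exp(−560/4520.9) = 8960 × 0.88349 = 7,916.07 kg.
After the second burn: m = 7,916.07 × exp(−2050/4520.9) = 7,916.07 × 0.63543 = 5,030.11 kg.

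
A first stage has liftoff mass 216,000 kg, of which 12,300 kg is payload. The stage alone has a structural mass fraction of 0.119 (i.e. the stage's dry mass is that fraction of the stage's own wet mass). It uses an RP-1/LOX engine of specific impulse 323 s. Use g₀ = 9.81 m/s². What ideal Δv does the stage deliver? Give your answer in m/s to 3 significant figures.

Δv ≈ 5630 m/s

Stage wet mass = m₀ − payload = 216,000 − 12,300 = 203,700 kg.
Stage dry mass = ε × stage wet mass = 0.119 × 203,700 = 24,240.3 kg.
Burnout mass m_f = stage dry + payload = 24,240.3 + 12,300 = 36,540.3 kg.
v_e = Isp · g₀ = 323 × 9.81 = 3168.6 m/s.
Δv = v_e · ln(216,000/36,540.3) = 3168.6 × ln(5.911) = 3168.6 × 1.7769 ≈ 5630 m/s.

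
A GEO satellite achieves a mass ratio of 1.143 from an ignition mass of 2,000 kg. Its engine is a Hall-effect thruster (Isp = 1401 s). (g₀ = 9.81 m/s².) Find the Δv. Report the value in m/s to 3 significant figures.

Δv ≈ 1840 m/s

v_e = Isp · g₀ = 1401 × 9.81 = 13743.8 m/s.
Using Δv = v_e ln(m₀/m_f): Δv = v_e · ln(1.143) = 13743.8 × 0.1337 ≈ 1836.9 m/s.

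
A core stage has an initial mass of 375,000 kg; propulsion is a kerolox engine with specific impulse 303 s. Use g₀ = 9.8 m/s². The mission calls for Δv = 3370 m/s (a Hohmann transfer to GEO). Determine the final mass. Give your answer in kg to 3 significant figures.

final mass ≈ 121000 kg

v_e = Isp · g₀ = 303 × 9.8 = 2969.4 m/s.
m₀/m_f = exp(Δv / v_e) = exp(3370 / 2969.4) = exp(1.1349) = 3.1109.
m_f = m₀ / 3.1109 = 375,000 / 3.1109 = 120,544 kg.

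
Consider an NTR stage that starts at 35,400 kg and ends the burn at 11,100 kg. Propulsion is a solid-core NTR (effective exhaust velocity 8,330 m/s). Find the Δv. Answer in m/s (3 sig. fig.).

Δv ≈ 9660 m/s

By the Tsiolkovsky rocket equation, Δv = v_e · ln(m₀/m_f) = 8330.0 × ln(3.189) = 8330.0 × 1.1598 ≈ 9660.9 m/s.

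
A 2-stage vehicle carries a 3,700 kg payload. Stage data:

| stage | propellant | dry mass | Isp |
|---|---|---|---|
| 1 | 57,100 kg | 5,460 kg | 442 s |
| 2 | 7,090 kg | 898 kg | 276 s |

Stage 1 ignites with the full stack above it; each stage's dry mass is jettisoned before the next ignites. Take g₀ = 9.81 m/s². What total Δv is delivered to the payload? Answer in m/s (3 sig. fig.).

Ignition mass of stage 1 = 57,100+5,460 + 7,090+898 + 3,700 = 74,248 kg.
Stage 1: m₀ = 74,248 kg, m_f = 74,248 − 57,100 = 17,148 kg; Δv = 442×9.81×ln(4.33) = 4336.0×1.4655 ≈ 6355 m/s.
Stage 2: m₀ = 11,688 kg, m_f = 11,688 − 7,090 = 4,598 kg; Δv = 276×9.81×ln(2.542) = 2707.6×0.9329 ≈ 2526 m/s.
Total Δv = 6355 + 2526 = 8881 m/s.

Δv ≈ 8880 m/s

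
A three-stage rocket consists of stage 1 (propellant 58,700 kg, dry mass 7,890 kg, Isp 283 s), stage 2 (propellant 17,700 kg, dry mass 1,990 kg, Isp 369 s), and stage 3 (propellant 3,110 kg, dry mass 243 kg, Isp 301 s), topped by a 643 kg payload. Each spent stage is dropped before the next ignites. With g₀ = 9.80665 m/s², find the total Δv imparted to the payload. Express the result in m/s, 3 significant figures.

Δv ≈ 12300 m/s

Ignition mass of stage 1 = 58,700+7,890 + 17,700+1,990 + 3,110+243 + 643 = 90,276 kg.
Stage 1: m₀ = 90,276 kg, m_f = 90,276 − 58,700 = 31,576 kg; Δv = 283×9.80665×ln(2.859) = 2775.3×1.0505 ≈ 2915 m/s.
Stage 2: m₀ = 23,686 kg, m_f = 23,686 − 17,700 = 5,986 kg; Δv = 369×9.80665×ln(3.957) = 3618.7×1.3755 ≈ 4977 m/s.
Stage 3: m₀ = 3,996 kg, m_f = 3,996 − 3,110 = 886 kg; Δv = 301×9.80665×ln(4.51) = 2951.8×1.5063 ≈ 4446 m/s.
Total Δv = 2915 + 4977 + 4446 = 12338 m/s.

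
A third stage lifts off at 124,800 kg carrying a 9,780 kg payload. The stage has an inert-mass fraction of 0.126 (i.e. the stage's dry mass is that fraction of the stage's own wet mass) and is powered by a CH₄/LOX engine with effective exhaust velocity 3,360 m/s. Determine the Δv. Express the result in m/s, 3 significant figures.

Stage wet mass = m₀ − payload = 124,800 − 9,780 = 115,020 kg.
Stage dry mass = ε × stage wet mass = 0.126 × 115,020 = 14,492.5 kg.
Burnout mass m_f = stage dry + payload = 14,492.5 + 9,780 = 24,272.5 kg.
By the Tsiolkovsky rocket equation, Δv = v_e · ln(124,800/24,272.5) = 3360.0 × ln(5.142) = 3360.0 × 1.6374 ≈ 5502 m/s.

Δv ≈ 5500 m/s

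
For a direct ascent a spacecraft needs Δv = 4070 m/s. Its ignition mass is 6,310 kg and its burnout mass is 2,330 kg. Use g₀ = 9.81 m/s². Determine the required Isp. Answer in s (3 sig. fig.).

Isp ≈ 416 s

ln(m₀/m_f) = ln(6310/2330) = ln(2.708) = 0.9963.
Using Δv = v_e ln(m₀/m_f): v_e = Δv / ln(m₀/m_f) = 4070 / 0.9963 = 4085.2 m/s.
Isp = v_e / g₀ = 4085.2 / 9.81 = 416.4 s.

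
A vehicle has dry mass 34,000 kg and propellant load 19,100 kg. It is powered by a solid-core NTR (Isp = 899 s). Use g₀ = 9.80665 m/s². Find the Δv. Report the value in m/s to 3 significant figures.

v_e = Isp · g₀ = 899 × 9.80665 = 8816.2 m/s.
m₀ = m_dry + m_prop = 34,000 + 19,100 = 53,100 kg.
Using Δv = v_e ln(m₀/m_f): Δv = v_e · ln(m₀/m_f) = 8816.2 × ln(1.562) = 8816.2 × 0.4458 ≈ 3930.4 m/s.

Δv ≈ 3930 m/s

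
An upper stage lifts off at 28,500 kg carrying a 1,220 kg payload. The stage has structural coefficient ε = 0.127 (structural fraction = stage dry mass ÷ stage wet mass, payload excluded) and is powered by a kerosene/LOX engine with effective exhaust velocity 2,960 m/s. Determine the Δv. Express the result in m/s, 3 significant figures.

Stage wet mass = m₀ − payload = 28,500 − 1,220 = 27,280 kg.
Stage dry mass = ε × stage wet mass = 0.127 × 27,280 = 3,464.56 kg.
Burnout mass m_f = stage dry + payload = 3,464.56 + 1,220 = 4,684.56 kg.
Rocket equation: Δv = v_e · ln(28,500/4,684.56) = 2960.0 × ln(6.084) = 2960.0 × 1.8056 ≈ 5345 m/s.

Δv ≈ 5340 m/s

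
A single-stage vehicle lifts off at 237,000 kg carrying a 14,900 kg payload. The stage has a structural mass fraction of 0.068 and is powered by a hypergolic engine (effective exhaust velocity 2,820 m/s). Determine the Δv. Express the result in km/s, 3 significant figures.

Stage wet mass = m₀ − payload = 237,000 − 14,900 = 222,100 kg.
Stage dry mass = ε × stage wet mass = 0.068 × 222,100 = 15,102.8 kg.
Burnout mass m_f = stage dry + payload = 15,102.8 + 14,900 = 30,002.8 kg.
Δv = v_e · ln(237,000/30,002.8) = 2820.0 × ln(7.899) = 2820.0 × 2.0668 ≈ 5828 m/s.

Δv ≈ 5.83 km/s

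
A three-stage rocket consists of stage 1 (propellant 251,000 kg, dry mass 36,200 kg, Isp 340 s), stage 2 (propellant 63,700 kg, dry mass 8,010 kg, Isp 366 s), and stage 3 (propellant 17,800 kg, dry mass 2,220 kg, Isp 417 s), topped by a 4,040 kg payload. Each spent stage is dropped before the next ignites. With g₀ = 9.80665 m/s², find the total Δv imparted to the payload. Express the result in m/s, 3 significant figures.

Δv ≈ 13000 m/s

Ignition mass of stage 1 = 251,000+36,200 + 63,700+8,010 + 17,800+2,220 + 4,040 = 382,970 kg.
Stage 1: m₀ = 382,970 kg, m_f = 382,970 − 251,000 = 131,970 kg; Δv = 340×9.80665×ln(2.902) = 3334.3×1.0654 ≈ 3552 m/s.
Stage 2: m₀ = 95,770 kg, m_f = 95,770 − 63,700 = 32,070 kg; Δv = 366×9.80665×ln(2.986) = 3589.2×1.0940 ≈ 3927 m/s.
Stage 3: m₀ = 24,060 kg, m_f = 24,060 − 17,800 = 6,260 kg; Δv = 417×9.80665×ln(3.843) = 4089.4×1.3464 ≈ 5506 m/s.
Total Δv = 3552 + 3927 + 5506 = 12985 m/s.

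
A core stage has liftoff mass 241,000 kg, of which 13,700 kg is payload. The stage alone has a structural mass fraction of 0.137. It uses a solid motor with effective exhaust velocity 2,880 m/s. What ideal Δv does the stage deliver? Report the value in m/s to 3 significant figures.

Δv ≈ 4840 m/s

Stage wet mass = m₀ − payload = 241,000 − 13,700 = 227,300 kg.
Stage dry mass = ε × stage wet mass = 0.137 × 227,300 = 31,140.1 kg.
Burnout mass m_f = stage dry + payload = 31,140.1 + 13,700 = 44,840.1 kg.
Rocket equation: Δv = v_e · ln(241,000/44,840.1) = 2880.0 × ln(5.375) = 2880.0 × 1.6817 ≈ 4843 m/s.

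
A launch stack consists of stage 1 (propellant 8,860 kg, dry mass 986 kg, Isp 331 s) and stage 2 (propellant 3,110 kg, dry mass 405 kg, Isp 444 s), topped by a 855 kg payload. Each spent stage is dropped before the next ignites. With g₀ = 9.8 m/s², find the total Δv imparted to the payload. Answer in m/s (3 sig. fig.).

Δv ≈ 8580 m/s

Ignition mass of stage 1 = 8,860+986 + 3,110+405 + 855 = 14,216 kg.
Stage 1: m₀ = 14,216 kg, m_f = 14,216 − 8,860 = 5,356 kg; Δv = 331×9.8×ln(2.654) = 3243.8×0.9762 ≈ 3166 m/s.
Stage 2: m₀ = 4,370 kg, m_f = 4,370 − 3,110 = 1,260 kg; Δv = 444×9.8×ln(3.468) = 4351.2×1.2437 ≈ 5411 m/s.
Total Δv = 3166 + 5411 = 8577 m/s.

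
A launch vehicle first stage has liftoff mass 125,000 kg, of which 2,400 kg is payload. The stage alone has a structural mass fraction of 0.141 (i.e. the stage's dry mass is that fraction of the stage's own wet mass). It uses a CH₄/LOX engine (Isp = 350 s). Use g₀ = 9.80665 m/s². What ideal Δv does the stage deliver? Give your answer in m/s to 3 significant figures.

Δv ≈ 6340 m/s

Stage wet mass = m₀ − payload = 125,000 − 2,400 = 122,600 kg.
Stage dry mass = ε × stage wet mass = 0.141 × 122,600 = 17,286.6 kg.
Burnout mass m_f = stage dry + payload = 17,286.6 + 2,400 = 19,686.6 kg.
v_e = Isp · g₀ = 350 × 9.80665 = 3432.3 m/s.
Δv = v_e · ln(125,000/19,686.6) = 3432.3 × ln(6.349) = 3432.3 × 1.8484 ≈ 6344 m/s.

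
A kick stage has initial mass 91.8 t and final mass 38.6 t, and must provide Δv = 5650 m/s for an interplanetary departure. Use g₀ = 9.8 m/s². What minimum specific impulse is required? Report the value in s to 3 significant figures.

ln(m₀/m_f) = ln(91800/38600) = ln(2.378) = 0.8664.
From the ideal rocket equation, v_e = Δv / ln(m₀/m_f) = 5650 / 0.8664 = 6521.5 m/s.
Isp = v_e / g₀ = 6521.5 / 9.8 = 665.5 s.

Isp ≈ 665 s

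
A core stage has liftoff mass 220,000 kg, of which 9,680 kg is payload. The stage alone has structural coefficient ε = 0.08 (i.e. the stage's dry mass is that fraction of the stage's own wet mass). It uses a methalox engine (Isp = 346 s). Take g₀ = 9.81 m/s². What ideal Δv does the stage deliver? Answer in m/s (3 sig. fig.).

Stage wet mass = m₀ − payload = 220,000 − 9,680 = 210,320 kg.
Stage dry mass = ε × stage wet mass = 0.08 × 210,320 = 16,825.6 kg.
Burnout mass m_f = stage dry + payload = 16,825.6 + 9,680 = 26,505.6 kg.
v_e = Isp · g₀ = 346 × 9.81 = 3394.3 m/s.
Δv = v_e · ln(220,000/26,505.6) = 3394.3 × ln(8.3) = 3394.3 × 2.1163 ≈ 7183 m/s.

Δv ≈ 7180 m/s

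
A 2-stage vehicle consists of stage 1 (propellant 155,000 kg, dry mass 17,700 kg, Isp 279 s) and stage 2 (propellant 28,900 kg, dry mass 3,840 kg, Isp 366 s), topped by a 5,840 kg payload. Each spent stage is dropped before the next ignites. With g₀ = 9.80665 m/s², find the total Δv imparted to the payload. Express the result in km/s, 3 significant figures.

Δv ≈ 8.58 km/s

Ignition mass of stage 1 = 155,000+17,700 + 28,900+3,840 + 5,840 = 211,280 kg.
Stage 1: m₀ = 211,280 kg, m_f = 211,280 − 155,000 = 56,280 kg; Δv = 279×9.80665×ln(3.754) = 2736.1×1.3228 ≈ 3619 m/s.
Stage 2: m₀ = 38,580 kg, m_f = 38,580 − 28,900 = 9,680 kg; Δv = 366×9.80665×ln(3.986) = 3589.2×1.3827 ≈ 4963 m/s.
Total Δv = 3619 + 4963 = 8582 m/s.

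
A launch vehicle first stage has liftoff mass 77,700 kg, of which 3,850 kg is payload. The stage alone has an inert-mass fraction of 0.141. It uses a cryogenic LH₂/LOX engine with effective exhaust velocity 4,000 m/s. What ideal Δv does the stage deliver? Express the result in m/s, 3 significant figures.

Stage wet mass = m₀ − payload = 77,700 − 3,850 = 73,850 kg.
Stage dry mass = ε × stage wet mass = 0.141 × 73,850 = 10,412.9 kg.
Burnout mass m_f = stage dry + payload = 10,412.9 + 3,850 = 14,262.9 kg.
Δv = v_e · ln(77,700/14,262.9) = 4000.0 × ln(5.448) = 4000.0 × 1.6952 ≈ 6781 m/s.

Δv ≈ 6780 m/s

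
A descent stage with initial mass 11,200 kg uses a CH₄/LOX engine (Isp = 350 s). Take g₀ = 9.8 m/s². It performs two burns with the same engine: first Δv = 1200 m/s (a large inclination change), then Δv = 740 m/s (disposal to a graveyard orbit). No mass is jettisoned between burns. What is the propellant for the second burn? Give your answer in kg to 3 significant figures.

propellant for the second burn ≈ 1530 kg

v_e = Isp · g₀ = 350 × 9.8 = 3430.0 m/s.
After the first burn: m = 11200 × exp(−1200/3430.0) = 11200 × 0.70479 = 7,893.65 kg.
After the second burn: m = 7,893.65 × exp(−740/3430.0) = 7,893.65 × 0.80594 = 6,361.81 kg.
Second-burn propellant = 7,893.65 − 6,361.81 = 1,531.84 kg.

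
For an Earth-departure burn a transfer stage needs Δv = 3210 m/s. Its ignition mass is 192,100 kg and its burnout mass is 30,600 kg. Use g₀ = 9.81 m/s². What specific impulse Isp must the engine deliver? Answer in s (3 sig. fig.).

Isp ≈ 178 s

ln(m₀/m_f) = ln(192100/30600) = ln(6.278) = 1.8370.
By the Tsiolkovsky rocket equation, v_e = Δv / ln(m₀/m_f) = 3210 / 1.8370 = 1747.4 m/s.
Isp = v_e / g₀ = 1747.4 / 9.81 = 178.1 s.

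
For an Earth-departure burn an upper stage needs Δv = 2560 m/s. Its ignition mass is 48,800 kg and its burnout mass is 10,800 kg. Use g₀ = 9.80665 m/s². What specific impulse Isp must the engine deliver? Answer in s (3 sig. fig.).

Isp ≈ 173 s

ln(m₀/m_f) = ln(48800/10800) = ln(4.519) = 1.5082.
Rocket equation: v_e = Δv / ln(m₀/m_f) = 2560 / 1.5082 = 1697.4 m/s.
Isp = v_e / g₀ = 1697.4 / 9.80665 = 173.1 s.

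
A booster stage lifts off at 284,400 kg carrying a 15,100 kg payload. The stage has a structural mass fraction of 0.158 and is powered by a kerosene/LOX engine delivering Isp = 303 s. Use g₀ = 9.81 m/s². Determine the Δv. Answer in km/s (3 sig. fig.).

Δv ≈ 4.74 km/s

Stage wet mass = m₀ − payload = 284,400 − 15,100 = 269,300 kg.
Stage dry mass = ε × stage wet mass = 0.158 × 269,300 = 42,549.4 kg.
Burnout mass m_f = stage dry + payload = 42,549.4 + 15,100 = 57,649.4 kg.
v_e = Isp · g₀ = 303 × 9.81 = 2972.4 m/s.
Rocket equation: Δv = v_e · ln(284,400/57,649.4) = 2972.4 × ln(4.933) = 2972.4 × 1.5960 ≈ 4744 m/s.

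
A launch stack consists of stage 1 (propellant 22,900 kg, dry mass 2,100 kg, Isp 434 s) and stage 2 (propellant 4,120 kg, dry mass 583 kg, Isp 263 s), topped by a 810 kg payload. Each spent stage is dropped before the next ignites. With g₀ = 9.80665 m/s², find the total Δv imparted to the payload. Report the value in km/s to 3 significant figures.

Ignition mass of stage 1 = 22,900+2,100 + 4,120+583 + 810 = 30,513 kg.
Stage 1: m₀ = 30,513 kg, m_f = 30,513 − 22,900 = 7,613 kg; Δv = 434×9.80665×ln(4.008) = 4256.1×1.3883 ≈ 5909 m/s.
Stage 2: m₀ = 5,513 kg, m_f = 5,513 − 4,120 = 1,393 kg; Δv = 263×9.80665×ln(3.958) = 2579.1×1.3756 ≈ 3548 m/s.
Total Δv = 5909 + 3548 = 9457 m/s.

Δv ≈ 9.46 km/s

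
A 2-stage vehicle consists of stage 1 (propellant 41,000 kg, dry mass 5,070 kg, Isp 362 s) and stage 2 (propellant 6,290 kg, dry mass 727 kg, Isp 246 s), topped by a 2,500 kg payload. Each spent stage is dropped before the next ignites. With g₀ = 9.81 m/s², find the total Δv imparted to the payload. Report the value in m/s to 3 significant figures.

Ignition mass of stage 1 = 41,000+5,070 + 6,290+727 + 2,500 = 55,587 kg.
Stage 1: m₀ = 55,587 kg, m_f = 55,587 − 41,000 = 14,587 kg; Δv = 362×9.81×ln(3.811) = 3551.2×1.3378 ≈ 4751 m/s.
Stage 2: m₀ = 9,517 kg, m_f = 9,517 − 6,290 = 3,227 kg; Δv = 246×9.81×ln(2.949) = 2413.3×1.0815 ≈ 2610 m/s.
Total Δv = 4751 + 2610 = 7361 m/s.

Δv ≈ 7360 m/s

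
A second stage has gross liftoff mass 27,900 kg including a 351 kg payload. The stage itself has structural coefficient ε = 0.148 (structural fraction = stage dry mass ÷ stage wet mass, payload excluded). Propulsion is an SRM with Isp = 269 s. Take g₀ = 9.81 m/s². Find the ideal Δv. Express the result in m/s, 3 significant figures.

Stage wet mass = m₀ − payload = 27,900 − 351 = 27,549 kg.
Stage dry mass = ε × stage wet mass = 0.148 × 27,549 = 4,077.25 kg.
Burnout mass m_f = stage dry + payload = 4,077.25 + 351 = 4,428.25 kg.
v_e = Isp · g₀ = 269 × 9.81 = 2638.9 m/s.
Δv = v_e · ln(27,900/4,428.25) = 2638.9 × ln(6.3) = 2638.9 × 1.8406 ≈ 4857 m/s.

Δv ≈ 4860 m/s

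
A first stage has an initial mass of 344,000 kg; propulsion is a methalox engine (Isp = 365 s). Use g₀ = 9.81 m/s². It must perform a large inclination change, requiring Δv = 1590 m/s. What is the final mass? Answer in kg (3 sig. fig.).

v_e = Isp · g₀ = 365 × 9.81 = 3580.7 m/s.
m₀/m_f = exp(Δv / v_e) = exp(1590 / 3580.7) = exp(0.4441) = 1.5590.
m_f = m₀ / 1.5590 = 344,000 / 1.5590 = 220,654 kg.

final mass ≈ 221000 kg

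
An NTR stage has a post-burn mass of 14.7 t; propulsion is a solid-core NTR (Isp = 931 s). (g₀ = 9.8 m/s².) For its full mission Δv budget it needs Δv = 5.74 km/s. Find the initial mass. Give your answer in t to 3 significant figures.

initial mass ≈ 27.6 t

v_e = Isp · g₀ = 931 × 9.8 = 9123.8 m/s.
By the Tsiolkovsky rocket equation, m₀/m_f = exp(Δv / v_e) = exp(5740 / 9123.8) = exp(0.6291) = 1.8760.
m₀ = m_f × 1.8760 = 14.7 × 1.8760 = 27.5772 t.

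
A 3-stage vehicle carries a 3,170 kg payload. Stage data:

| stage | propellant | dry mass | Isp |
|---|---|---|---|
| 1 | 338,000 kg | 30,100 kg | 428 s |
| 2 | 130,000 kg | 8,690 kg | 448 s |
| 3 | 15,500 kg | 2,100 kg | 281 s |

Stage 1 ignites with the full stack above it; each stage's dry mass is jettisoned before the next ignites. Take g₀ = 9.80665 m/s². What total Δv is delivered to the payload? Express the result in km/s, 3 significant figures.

Δv ≈ 15.5 km/s

Ignition mass of stage 1 = 338,000+30,100 + 130,000+8,690 + 15,500+2,100 + 3,170 = 527,560 kg.
Stage 1: m₀ = 527,560 kg, m_f = 527,560 − 338,000 = 189,560 kg; Δv = 428×9.80665×ln(2.783) = 4197.2×1.0236 ≈ 4296 m/s.
Stage 2: m₀ = 159,460 kg, m_f = 159,460 − 130,000 = 29,460 kg; Δv = 448×9.80665×ln(5.413) = 4393.4×1.6888 ≈ 7419 m/s.
Stage 3: m₀ = 20,770 kg, m_f = 20,770 − 15,500 = 5,270 kg; Δv = 281×9.80665×ln(3.941) = 2755.7×1.3715 ≈ 3779 m/s.
Total Δv = 4296 + 7419 + 3779 = 15494 m/s.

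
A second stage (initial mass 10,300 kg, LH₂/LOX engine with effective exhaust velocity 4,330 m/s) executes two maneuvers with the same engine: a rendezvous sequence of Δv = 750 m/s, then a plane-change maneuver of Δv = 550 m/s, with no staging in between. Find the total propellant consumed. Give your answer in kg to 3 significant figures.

total propellant consumed ≈ 2670 kg

After the first burn: m = 10300 × exp(−750/4330.0) = 10300 × 0.84096 = 8,661.89 kg.
After the second burn: m = 8,661.89 × exp(−550/4330.0) = 8,661.89 × 0.88072 = 7,628.7 kg.
Total propellant = m₀ − m_final = 10300 − 7,628.7 = 2,671.3 kg.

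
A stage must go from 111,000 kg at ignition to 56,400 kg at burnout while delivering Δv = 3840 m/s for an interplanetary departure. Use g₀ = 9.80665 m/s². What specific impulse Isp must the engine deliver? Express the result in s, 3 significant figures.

ln(m₀/m_f) = ln(111000/56400) = ln(1.968) = 0.6771.
Rocket equation: v_e = Δv / ln(m₀/m_f) = 3840 / 0.6771 = 5671.6 m/s.
Isp = v_e / g₀ = 5671.6 / 9.80665 = 578.3 s.

Isp ≈ 578 s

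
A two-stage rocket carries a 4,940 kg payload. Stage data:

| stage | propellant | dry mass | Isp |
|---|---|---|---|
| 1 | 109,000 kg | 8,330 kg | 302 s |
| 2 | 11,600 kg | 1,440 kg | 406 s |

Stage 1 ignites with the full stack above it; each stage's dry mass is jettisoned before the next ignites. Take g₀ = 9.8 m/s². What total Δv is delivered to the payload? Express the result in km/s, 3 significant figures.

Ignition mass of stage 1 = 109,000+8,330 + 11,600+1,440 + 4,940 = 135,310 kg.
Stage 1: m₀ = 135,310 kg, m_f = 135,310 − 109,000 = 26,310 kg; Δv = 302×9.8×ln(5.143) = 2959.6×1.6376 ≈ 4847 m/s.
Stage 2: m₀ = 17,980 kg, m_f = 17,980 − 11,600 = 6,380 kg; Δv = 406×9.8×ln(2.818) = 3978.8×1.0361 ≈ 4122 m/s.
Total Δv = 4847 + 4122 = 8969 m/s.

Δv ≈ 8.97 km/s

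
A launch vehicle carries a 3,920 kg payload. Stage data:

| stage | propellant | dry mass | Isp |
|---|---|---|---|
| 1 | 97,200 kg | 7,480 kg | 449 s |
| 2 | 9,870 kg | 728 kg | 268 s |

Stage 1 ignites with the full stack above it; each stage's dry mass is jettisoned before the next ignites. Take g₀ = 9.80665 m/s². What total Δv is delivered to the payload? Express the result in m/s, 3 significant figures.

Ignition mass of stage 1 = 97,200+7,480 + 9,870+728 + 3,920 = 119,198 kg.
Stage 1: m₀ = 119,198 kg, m_f = 119,198 − 97,200 = 21,998 kg; Δv = 449×9.80665×ln(5.419) = 4403.2×1.6898 ≈ 7441 m/s.
Stage 2: m₀ = 14,518 kg, m_f = 14,518 − 9,870 = 4,648 kg; Δv = 268×9.80665×ln(3.123) = 2628.2×1.1390 ≈ 2993 m/s.
Total Δv = 7441 + 2993 = 10434 m/s.

Δv ≈ 10400 m/s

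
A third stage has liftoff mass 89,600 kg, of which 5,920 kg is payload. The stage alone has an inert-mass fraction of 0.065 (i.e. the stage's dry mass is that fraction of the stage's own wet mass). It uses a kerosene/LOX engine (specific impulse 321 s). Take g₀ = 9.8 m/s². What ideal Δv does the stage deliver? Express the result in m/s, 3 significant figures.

Stage wet mass = m₀ − payload = 89,600 − 5,920 = 83,680 kg.
Stage dry mass = ε × stage wet mass = 0.065 × 83,680 = 5,439.2 kg.
Burnout mass m_f = stage dry + payload = 5,439.2 + 5,920 = 11,359.2 kg.
v_e = Isp · g₀ = 321 × 9.8 = 3145.8 m/s.
Using Δv = v_e ln(m₀/m_f): Δv = v_e · ln(89,600/11,359.2) = 3145.8 × ln(7.888) = 3145.8 × 2.0653 ≈ 6497 m/s.

Δv ≈ 6500 m/s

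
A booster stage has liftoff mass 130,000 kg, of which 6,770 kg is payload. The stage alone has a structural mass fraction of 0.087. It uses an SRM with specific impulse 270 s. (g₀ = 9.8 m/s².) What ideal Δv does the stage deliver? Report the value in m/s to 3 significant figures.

Stage wet mass = m₀ − payload = 130,000 − 6,770 = 123,230 kg.
Stage dry mass = ε × stage wet mass = 0.087 × 123,230 = 10,721 kg.
Burnout mass m_f = stage dry + payload = 10,721 + 6,770 = 17,491 kg.
v_e = Isp · g₀ = 270 × 9.8 = 2646.0 m/s.
Δv = v_e · ln(130,000/17,491) = 2646.0 × ln(7.432) = 2646.0 × 2.0058 ≈ 5307 m/s.

Δv ≈ 5310 m/s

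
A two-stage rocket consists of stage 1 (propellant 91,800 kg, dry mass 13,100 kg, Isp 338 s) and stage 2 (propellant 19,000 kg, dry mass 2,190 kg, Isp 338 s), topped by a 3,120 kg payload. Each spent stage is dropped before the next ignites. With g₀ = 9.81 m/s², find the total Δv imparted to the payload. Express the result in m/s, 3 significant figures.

Δv ≈ 9150 m/s

Ignition mass of stage 1 = 91,800+13,100 + 19,000+2,190 + 3,120 = 129,210 kg.
Stage 1: m₀ = 129,210 kg, m_f = 129,210 − 91,800 = 37,410 kg; Δv = 338×9.81×ln(3.454) = 3315.8×1.2395 ≈ 4110 m/s.
Stage 2: m₀ = 24,310 kg, m_f = 24,310 − 19,000 = 5,310 kg; Δv = 338×9.81×ln(4.578) = 3315.8×1.5213 ≈ 5044 m/s.
Total Δv = 4110 + 5044 = 9154 m/s.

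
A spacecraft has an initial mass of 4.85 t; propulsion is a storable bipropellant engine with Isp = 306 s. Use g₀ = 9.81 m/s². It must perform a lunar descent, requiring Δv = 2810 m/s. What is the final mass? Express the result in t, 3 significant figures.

v_e = Isp · g₀ = 306 × 9.81 = 3001.9 m/s.
Using Δv = v_e ln(m₀/m_f): m₀/m_f = exp(Δv / v_e) = exp(2810 / 3001.9) = exp(0.9361) = 2.5500.
m_f = m₀ / 2.5500 = 4.85 / 2.5500 = 1.90196 t.

final mass ≈ 1.90 t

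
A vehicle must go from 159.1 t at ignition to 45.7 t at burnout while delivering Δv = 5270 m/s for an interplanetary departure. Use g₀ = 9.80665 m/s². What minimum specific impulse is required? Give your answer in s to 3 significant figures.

ln(m₀/m_f) = ln(159100/45700) = ln(3.481) = 1.2474.
Using Δv = v_e ln(m₀/m_f): v_e = Δv / ln(m₀/m_f) = 5270 / 1.2474 = 4224.7 m/s.
Isp = v_e / g₀ = 4224.7 / 9.80665 = 430.8 s.

Isp ≈ 431 s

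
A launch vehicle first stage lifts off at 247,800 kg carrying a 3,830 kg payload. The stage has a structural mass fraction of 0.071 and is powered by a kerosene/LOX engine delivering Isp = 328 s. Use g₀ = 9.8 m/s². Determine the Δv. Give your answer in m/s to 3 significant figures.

Δv ≈ 7910 m/s

Stage wet mass = m₀ − payload = 247,800 − 3,830 = 243,970 kg.
Stage dry mass = ε × stage wet mass = 0.071 × 243,970 = 17,321.9 kg.
Burnout mass m_f = stage dry + payload = 17,321.9 + 3,830 = 21,151.9 kg.
v_e = Isp · g₀ = 328 × 9.8 = 3214.4 m/s.
Δv = v_e · ln(247,800/21,151.9) = 3214.4 × ln(11.72) = 3214.4 × 2.4609 ≈ 7910 m/s.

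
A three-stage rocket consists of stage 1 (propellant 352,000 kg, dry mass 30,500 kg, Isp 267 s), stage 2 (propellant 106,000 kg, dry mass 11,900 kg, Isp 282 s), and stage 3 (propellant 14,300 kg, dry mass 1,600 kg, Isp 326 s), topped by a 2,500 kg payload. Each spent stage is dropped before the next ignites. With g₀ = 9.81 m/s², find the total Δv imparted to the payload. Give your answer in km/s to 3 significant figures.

Δv ≈ 11.9 km/s

Ignition mass of stage 1 = 352,000+30,500 + 106,000+11,900 + 14,300+1,600 + 2,500 = 518,800 kg.
Stage 1: m₀ = 518,800 kg, m_f = 518,800 − 352,000 = 166,800 kg; Δv = 267×9.81×ln(3.11) = 2619.3×1.1347 ≈ 2972 m/s.
Stage 2: m₀ = 136,300 kg, m_f = 136,300 − 106,000 = 30,300 kg; Δv = 282×9.81×ln(4.498) = 2766.4×1.5037 ≈ 4160 m/s.
Stage 3: m₀ = 18,400 kg, m_f = 18,400 − 14,300 = 4,100 kg; Δv = 326×9.81×ln(4.488) = 3198.1×1.5014 ≈ 4801 m/s.
Total Δv = 2972 + 4160 + 4801 = 11933 m/s.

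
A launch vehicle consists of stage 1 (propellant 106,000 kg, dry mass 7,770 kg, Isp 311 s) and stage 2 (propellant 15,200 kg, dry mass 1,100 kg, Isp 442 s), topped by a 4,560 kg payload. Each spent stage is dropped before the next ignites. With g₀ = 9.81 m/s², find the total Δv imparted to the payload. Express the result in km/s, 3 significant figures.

Ignition mass of stage 1 = 106,000+7,770 + 15,200+1,100 + 4,560 = 134,630 kg.
Stage 1: m₀ = 134,630 kg, m_f = 134,630 − 106,000 = 28,630 kg; Δv = 311×9.81×ln(4.702) = 3050.9×1.5481 ≈ 4723 m/s.
Stage 2: m₀ = 20,860 kg, m_f = 20,860 − 15,200 = 5,660 kg; Δv = 442×9.81×ln(3.686) = 4336.0×1.3044 ≈ 5656 m/s.
Total Δv = 4723 + 5656 = 10379 m/s.

Δv ≈ 10.4 km/s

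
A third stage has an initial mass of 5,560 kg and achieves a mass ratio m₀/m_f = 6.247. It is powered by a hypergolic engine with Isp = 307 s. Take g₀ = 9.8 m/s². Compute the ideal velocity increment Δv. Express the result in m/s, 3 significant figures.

v_e = Isp · g₀ = 307 × 9.8 = 3008.6 m/s.
Δv = v_e · ln(6.247) = 3008.6 × 1.8321 ≈ 5512.1 m/s.

Δv ≈ 5510 m/s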